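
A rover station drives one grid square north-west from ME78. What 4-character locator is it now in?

ME69

Longitude square 7; −1 → 6.
Latitude square 8; +1 → 9.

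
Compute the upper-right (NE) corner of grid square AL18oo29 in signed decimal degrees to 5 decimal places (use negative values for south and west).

28.62500, -176.80833

Field A=0, L=11: +0·20° lon, +11·10° lat → SW at lon -180°, lat 20°.
Square 1, 8: +1·2° lon, +8·1° lat → SW at lon -178°, lat 28°.
Subsquare o=14, o=14: +14·0.0833333° lon, +14·0.0416667° lat → SW at lon -176.833°, lat 28.5833°.
Extended square 2, 9: +2·0.00833333° lon, +9·0.00416667° lat → SW at lon -176.817°, lat 28.6208°.
Cell spans 0.00833333° lon × 0.00416667° lat. NE corner is SW corner plus one full cell.
latitude 28.62500, longitude -176.80833.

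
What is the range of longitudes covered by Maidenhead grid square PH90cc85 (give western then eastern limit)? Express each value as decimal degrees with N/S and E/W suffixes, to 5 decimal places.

Field P=15, H=7: +15·20° lon, +7·10° lat → SW at lon 120°, lat -20°.
Square 9, 0: +9·2° lon, +0·1° lat → SW at lon 138°, lat -20°.
Subsquare c=2, c=2: +2·0.0833333° lon, +2·0.0416667° lat → SW at lon 138.167°, lat -19.9167°.
Extended square 8, 5: +8·0.00833333° lon, +5·0.00416667° lat → SW at lon 138.233°, lat -19.8958°.
Cell spans 0.00833333° lon × 0.00416667° lat.
west 138.23333° E, east 138.24167° E.

138.23333° E, 138.24167° E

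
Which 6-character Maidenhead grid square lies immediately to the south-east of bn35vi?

Longitude subsquare v = 21; +1 → 22 = w.
Latitude subsquare i = 8; −1 → 7 = h.

BN35wh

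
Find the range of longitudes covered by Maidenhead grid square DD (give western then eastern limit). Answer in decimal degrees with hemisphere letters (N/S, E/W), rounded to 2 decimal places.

Field D=3, D=3: +3·20° lon, +3·10° lat → SW at lon -120°, lat -60°.
Cell spans 20° lon × 10° lat.
west 120.00° W, east 100.00° W.

120.00° W, 100.00° W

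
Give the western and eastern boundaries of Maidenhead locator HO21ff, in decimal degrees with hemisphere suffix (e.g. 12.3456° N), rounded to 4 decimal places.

Field H=7, O=14: +7·20° lon, +14·10° lat → SW at lon -40°, lat 50°.
Square 2, 1: +2·2° lon, +1·1° lat → SW at lon -36°, lat 51°.
Subsquare f=5, f=5: +5·0.0833333° lon, +5·0.0416667° lat → SW at lon -35.5833°, lat 51.2083°.
Cell spans 0.0833333° lon × 0.0416667° lat.
west 35.5833° W, east 35.5000° W.

35.5833° W, 35.5000° W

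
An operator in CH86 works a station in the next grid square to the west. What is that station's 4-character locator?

Longitude square 8; −1 → 7.
The latitude characters are unchanged.

CH76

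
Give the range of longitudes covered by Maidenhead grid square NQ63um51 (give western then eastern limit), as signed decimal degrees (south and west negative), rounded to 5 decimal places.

Field N=13, Q=16: +13·20° lon, +16·10° lat → SW at lon 80°, lat 70°.
Square 6, 3: +6·2° lon, +3·1° lat → SW at lon 92°, lat 73°.
Subsquare u=20, m=12: +20·0.0833333° lon, +12·0.0416667° lat → SW at lon 93.6667°, lat 73.5°.
Extended square 5, 1: +5·0.00833333° lon, +1·0.00416667° lat → SW at lon 93.7083°, lat 73.5042°.
Cell spans 0.00833333° lon × 0.00416667° lat.
west 93.70833, east 93.71667.

93.70833, 93.71667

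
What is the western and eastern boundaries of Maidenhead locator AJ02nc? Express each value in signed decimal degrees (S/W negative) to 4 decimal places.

-178.9167, -178.8333

Field A=0, J=9: +0·20° lon, +9·10° lat → SW at lon -180°, lat 0°.
Square 0, 2: +0·2° lon, +2·1° lat → SW at lon -180°, lat 2°.
Subsquare n=13, c=2: +13·0.0833333° lon, +2·0.0416667° lat → SW at lon -178.917°, lat 2.08333°.
Cell spans 0.0833333° lon × 0.0416667° lat.
west -178.9167, east -178.8333.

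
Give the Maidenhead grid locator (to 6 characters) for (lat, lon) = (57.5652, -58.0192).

GO07xn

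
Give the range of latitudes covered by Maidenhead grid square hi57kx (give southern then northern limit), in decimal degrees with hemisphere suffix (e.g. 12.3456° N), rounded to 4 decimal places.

Field H=7, I=8: +7·20° lon, +8·10° lat → SW at lon -40°, lat -10°.
Square 5, 7: +5·2° lon, +7·1° lat → SW at lon -30°, lat -3°.
Subsquare k=10, x=23: +10·0.0833333° lon, +23·0.0416667° lat → SW at lon -29.1667°, lat -2.04167°.
Cell spans 0.0833333° lon × 0.0416667° lat.
south 2.0417° S, north 2.0000° S.

2.0417° S, 2.0000° S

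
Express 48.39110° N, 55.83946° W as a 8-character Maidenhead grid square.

GN28bj93

Shift to the Maidenhead origin (180°W, 90°S): lon 124.16054, lat 138.39110.
Field: 124.16054/20 → 6 → G, 138.39110/10 → 13 → N; chars GN.
Square: 4.16054/2 → 2, 8.39110/1 → 8; chars 28.
Subsquare: 0.16054/0.0833333 → 1 → b, 0.39110/0.0416667 → 9 → j; chars bj.
Extended square: 0.07721/0.00833333 → 9, 0.01610/0.00416667 → 3; chars 93.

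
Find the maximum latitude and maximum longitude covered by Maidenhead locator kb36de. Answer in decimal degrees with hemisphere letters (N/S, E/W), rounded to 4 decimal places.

73.7917° S, 26.3333° E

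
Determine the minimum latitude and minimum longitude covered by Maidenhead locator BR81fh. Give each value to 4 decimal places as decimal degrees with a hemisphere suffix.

81.2917° N, 143.5833° W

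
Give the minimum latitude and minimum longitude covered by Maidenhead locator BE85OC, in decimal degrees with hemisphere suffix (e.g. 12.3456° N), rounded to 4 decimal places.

44.9167° S, 142.8333° W

Field B=1, E=4: +1·20° lon, +4·10° lat → SW at lon -160°, lat -50°.
Square 8, 5: +8·2° lon, +5·1° lat → SW at lon -144°, lat -45°.
Subsquare o=14, c=2: +14·0.0833333° lon, +2·0.0416667° lat → SW at lon -142.833°, lat -44.9167°.
latitude 44.9167° S, longitude 142.8333° W.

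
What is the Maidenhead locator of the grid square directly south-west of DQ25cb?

DQ25ba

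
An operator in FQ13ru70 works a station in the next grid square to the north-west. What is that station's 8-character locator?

FQ13ru61

Longitude extended square 7; −1 → 6.
Latitude extended square 0; +1 → 1.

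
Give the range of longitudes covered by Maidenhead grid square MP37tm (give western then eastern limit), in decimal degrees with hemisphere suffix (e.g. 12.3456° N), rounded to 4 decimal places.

Field M=12, P=15: +12·20° lon, +15·10° lat → SW at lon 60°, lat 60°.
Square 3, 7: +3·2° lon, +7·1° lat → SW at lon 66°, lat 67°.
Subsquare t=19, m=12: +19·0.0833333° lon, +12·0.0416667° lat → SW at lon 67.5833°, lat 67.5°.
Cell spans 0.0833333° lon × 0.0416667° lat.
west 67.5833° E, east 67.6667° E.

67.5833° E, 67.6667° E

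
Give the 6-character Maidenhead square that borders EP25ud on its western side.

EP25td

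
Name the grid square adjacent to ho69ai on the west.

Longitude subsquare a = 0; −1 → -1, wraps to 23 = x, carry into square.
Longitude square 6; −1 → 5.
The latitude characters are unchanged.

HO59xi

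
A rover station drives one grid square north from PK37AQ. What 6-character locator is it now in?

PK37ar

Latitude subsquare q = 16; +1 → 17 = r.
The longitude characters are unchanged.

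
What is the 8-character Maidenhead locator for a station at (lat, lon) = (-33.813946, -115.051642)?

Add 180° to longitude and 90° to latitude: 64.94836, 56.18605.
Field: 64.94836/20 → 3 → D, 56.18605/10 → 5 → F; chars DF.
Square: 4.94836/2 → 2, 6.18605/1 → 6; chars 26.
Subsquare: 0.94836/0.0833333 → 11 → l, 0.18605/0.0416667 → 4 → e; chars le.
Extended square: 0.03169/0.00833333 → 3, 0.01939/0.00416667 → 4; chars 34.

DF26le34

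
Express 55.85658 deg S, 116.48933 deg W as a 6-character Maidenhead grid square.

Add 180° to longitude and 90° to latitude: 63.5107, 34.1434.
Field: lon ⌊63.5107/20⌋ = 3 → D; lat ⌊34.1434/10⌋ = 3 → D.
Square: lon ⌊3.5107/2⌋ = 1; lat ⌊4.1434/1⌋ = 4.
Subsquare: lon ⌊1.5107/0.0833333⌋ = 18 → s; lat ⌊0.1434/0.0416667⌋ = 3 → d.

DD14sd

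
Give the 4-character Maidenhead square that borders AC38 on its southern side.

Latitude square 8; −1 → 7.
The longitude characters are unchanged.

AC37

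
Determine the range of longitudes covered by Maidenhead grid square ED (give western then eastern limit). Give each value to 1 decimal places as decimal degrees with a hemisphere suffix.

100.0° W, 80.0° W

Field E=4, D=3: +4·20° lon, +3·10° lat → SW at lon -100°, lat -60°.
Cell spans 20° lon × 10° lat.
west 100.0° W, east 80.0° W.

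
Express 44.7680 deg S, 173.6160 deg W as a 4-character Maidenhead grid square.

Shift to the Maidenhead origin (180°W, 90°S): lon 6.38, lat 45.23.
Field: lon ⌊6.38/20⌋ = 0 → A; lat ⌊45.23/10⌋ = 4 → E.
Square: lon ⌊6.38/2⌋ = 3; lat ⌊5.23/1⌋ = 5.

AE35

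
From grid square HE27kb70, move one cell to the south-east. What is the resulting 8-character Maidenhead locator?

Longitude extended square 7; +1 → 8.
Latitude extended square 0; −1 → -1, wraps to 9, carry into subsquare.
Latitude subsquare b = 1; −1 → 0 = a.

HE27ka89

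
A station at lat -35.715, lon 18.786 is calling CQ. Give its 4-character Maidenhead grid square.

JF94

Add 180° to longitude and 90° to latitude: 198.79, 54.28.
Field (20°×10°, letters A–R): 198.79/20 → 9 → J, 54.28/10 → 5 → F; chars JF.
Square (2°×1°, digits 0–9): 18.79/2 → 9, 4.28/1 → 4; chars 94.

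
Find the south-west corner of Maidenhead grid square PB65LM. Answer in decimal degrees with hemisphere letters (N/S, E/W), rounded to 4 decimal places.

74.5000° S, 132.9167° E

Field P=15, B=1: +15·20° lon, +1·10° lat → SW at lon 120°, lat -80°.
Square 6, 5: +6·2° lon, +5·1° lat → SW at lon 132°, lat -75°.
Subsquare l=11, m=12: +11·0.0833333° lon, +12·0.0416667° lat → SW at lon 132.917°, lat -74.5°.
latitude 74.5000° S, longitude 132.9167° E.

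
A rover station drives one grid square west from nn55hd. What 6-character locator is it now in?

NN55gd

Longitude subsquare h = 7; −1 → 6 = g.
The latitude characters are unchanged.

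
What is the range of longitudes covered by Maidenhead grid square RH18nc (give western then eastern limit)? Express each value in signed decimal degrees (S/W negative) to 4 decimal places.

163.0833, 163.1667

Field R=17, H=7: +17·20° lon, +7·10° lat → SW at lon 160°, lat -20°.
Square 1, 8: +1·2° lon, +8·1° lat → SW at lon 162°, lat -12°.
Subsquare n=13, c=2: +13·0.0833333° lon, +2·0.0416667° lat → SW at lon 163.083°, lat -11.9167°.
Cell spans 0.0833333° lon × 0.0416667° lat.
west 163.0833, east 163.1667.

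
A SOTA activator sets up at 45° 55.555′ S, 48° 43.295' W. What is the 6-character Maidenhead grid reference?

GE54pb

Add 180° to longitude and 90° to latitude: 131.2784, 44.0741.
Field: lon ⌊131.2784/20⌋ = 6 → G; lat ⌊44.0741/10⌋ = 4 → E.
Square: lon ⌊11.2784/2⌋ = 5; lat ⌊4.0741/1⌋ = 4.
Subsquare: lon ⌊1.2784/0.0833333⌋ = 15 → p; lat ⌊0.0741/0.0416667⌋ = 1 → b.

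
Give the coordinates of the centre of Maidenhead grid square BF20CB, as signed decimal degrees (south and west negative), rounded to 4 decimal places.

Field B=1, F=5: +1·20° lon, +5·10° lat → SW at lon -160°, lat -40°.
Square 2, 0: +2·2° lon, +0·1° lat → SW at lon -156°, lat -40°.
Subsquare c=2, b=1: +2·0.0833333° lon, +1·0.0416667° lat → SW at lon -155.833°, lat -39.9583°.
Cell spans 0.0833333° lon × 0.0416667° lat. Centre is SW corner plus half of each.
latitude -39.9375, longitude -155.7917.

-39.9375, -155.7917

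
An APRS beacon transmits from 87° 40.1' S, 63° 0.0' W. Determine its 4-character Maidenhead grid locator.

FA82

Add 180° to longitude and 90° to latitude: 117.00, 2.33.
Field (20°×10°, letters A–R): 117.00/20 → 5 → F, 2.33/10 → 0 → A; chars FA.
Square (2°×1°, digits 0–9): 17.00/2 → 8, 2.33/1 → 2; chars 82.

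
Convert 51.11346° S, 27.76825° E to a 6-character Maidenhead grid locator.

Offset from 180°W / 90°S: lon 207.7682°, lat 38.8865°.
Field: 207.7682/20 → 10 → K, 38.8865/10 → 3 → D; chars KD.
Square: 7.7682/2 → 3, 8.8865/1 → 8; chars 38.
Subsquare: 1.7682/0.0833333 → 21 → v, 0.8865/0.0416667 → 21 → v; chars vv.

KD38vv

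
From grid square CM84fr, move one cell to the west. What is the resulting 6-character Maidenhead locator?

Longitude subsquare f = 5; −1 → 4 = e.
The latitude characters are unchanged.

CM84er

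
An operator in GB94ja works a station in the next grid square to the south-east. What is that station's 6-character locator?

GB93kx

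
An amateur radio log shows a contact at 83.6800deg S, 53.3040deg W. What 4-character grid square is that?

Add 180° to longitude and 90° to latitude: 126.70, 6.32.
Field (20°×10°, letters A–R): 126.70/20 → 6 → G, 6.32/10 → 0 → A; chars GA.
Square (2°×1°, digits 0–9): 6.70/2 → 3, 6.32/1 → 6; chars 36.

GA36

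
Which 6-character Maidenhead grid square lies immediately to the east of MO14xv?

Longitude subsquare x = 23; +1 → 24, wraps to 0 = a, carry into square.
Longitude square 1; +1 → 2.
The latitude characters are unchanged.

MO24av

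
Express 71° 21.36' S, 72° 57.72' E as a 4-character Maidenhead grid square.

Shift to the Maidenhead origin (180°W, 90°S): lon 252.96, lat 18.64.
Field (20°×10°, letters A–R): lon ⌊252.96/20⌋ = 12 → M; lat ⌊18.64/10⌋ = 1 → B.
Square (2°×1°, digits 0–9): lon ⌊12.96/2⌋ = 6; lat ⌊8.64/1⌋ = 8.

MB68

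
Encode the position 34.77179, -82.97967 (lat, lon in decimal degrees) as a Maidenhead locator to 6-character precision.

EM84ms

Add 180° to longitude and 90° to latitude: 97.0203, 124.7718.
Field (20°×10°, letters A–R): lon ⌊97.0203/20⌋ = 4 → E; lat ⌊124.7718/10⌋ = 12 → M.
Square (2°×1°, digits 0–9): lon ⌊17.0203/2⌋ = 8; lat ⌊4.7718/1⌋ = 4.
Subsquare (5′×2.5′, letters a–x): lon ⌊1.0203/0.0833333⌋ = 12 → m; lat ⌊0.7718/0.0416667⌋ = 18 → s.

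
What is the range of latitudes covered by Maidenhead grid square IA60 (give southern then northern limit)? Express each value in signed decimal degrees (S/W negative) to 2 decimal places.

-90.00, -89.00

Field I=8, A=0: +8·20° lon, +0·10° lat → SW at lon -20°, lat -90°.
Square 6, 0: +6·2° lon, +0·1° lat → SW at lon -8°, lat -90°.
Cell spans 2° lon × 1° lat.
south -90.00, north -89.00.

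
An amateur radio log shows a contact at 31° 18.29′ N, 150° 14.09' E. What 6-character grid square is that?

QM51ch

Add 180° to longitude and 90° to latitude: 330.2348, 121.3048.
Field: lon ⌊330.2348/20⌋ = 16 → Q; lat ⌊121.3048/10⌋ = 12 → M.
Square: lon ⌊10.2348/2⌋ = 5; lat ⌊1.3048/1⌋ = 1.
Subsquare: lon ⌊0.2348/0.0833333⌋ = 2 → c; lat ⌊0.3048/0.0416667⌋ = 7 → h.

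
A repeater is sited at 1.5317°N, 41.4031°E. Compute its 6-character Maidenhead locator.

LJ01qm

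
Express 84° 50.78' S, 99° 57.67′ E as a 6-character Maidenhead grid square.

Offset from 180°W / 90°S: lon 279.9612°, lat 5.1537°.
Field (20°×10°, letters A–R): 279.9612/20 → 13 → N, 5.1537/10 → 0 → A; chars NA.
Square (2°×1°, digits 0–9): 19.9612/2 → 9, 5.1537/1 → 5; chars 95.
Subsquare (5′×2.5′, letters a–x): 1.9612/0.0833333 → 23 → x, 0.1537/0.0416667 → 3 → d; chars xd.

NA95xd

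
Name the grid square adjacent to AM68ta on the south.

Latitude subsquare a = 0; −1 → -1, wraps to 23 = x, carry into square.
Latitude square 8; −1 → 7.
The longitude characters are unchanged.

AM67tx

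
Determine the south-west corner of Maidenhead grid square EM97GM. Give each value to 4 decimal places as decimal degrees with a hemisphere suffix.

37.5000° N, 81.5000° W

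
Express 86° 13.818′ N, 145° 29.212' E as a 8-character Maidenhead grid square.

QR26rf85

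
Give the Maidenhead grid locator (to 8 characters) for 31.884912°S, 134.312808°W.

Shift to the Maidenhead origin (180°W, 90°S): lon 45.68719, lat 58.11509.
Field: 45.68719/20 → 2 → C, 58.11509/10 → 5 → F; chars CF.
Square: 5.68719/2 → 2, 8.11509/1 → 8; chars 28.
Subsquare: 1.68719/0.0833333 → 20 → u, 0.11509/0.0416667 → 2 → c; chars uc.
Extended square: 0.02053/0.00833333 → 2, 0.03175/0.00416667 → 7; chars 27.

CF28uc27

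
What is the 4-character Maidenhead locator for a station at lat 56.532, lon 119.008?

OO96

Add 180° to longitude and 90° to latitude: 299.01, 146.53.
Field (20°×10°, letters A–R): lon ⌊299.01/20⌋ = 14 → O; lat ⌊146.53/10⌋ = 14 → O.
Square (2°×1°, digits 0–9): lon ⌊19.01/2⌋ = 9; lat ⌊6.53/1⌋ = 6.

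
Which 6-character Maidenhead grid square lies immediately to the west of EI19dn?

Longitude subsquare d = 3; −1 → 2 = c.
The latitude characters are unchanged.

EI19cn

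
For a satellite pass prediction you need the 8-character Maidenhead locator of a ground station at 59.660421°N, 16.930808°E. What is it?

JO89lp18

Add 180° to longitude and 90° to latitude: 196.93081, 149.66042.
Field (20°×10°, letters A–R): 196.93081/20 → 9 → J, 149.66042/10 → 14 → O; chars JO.
Square (2°×1°, digits 0–9): 16.93081/2 → 8, 9.66042/1 → 9; chars 89.
Subsquare (5′×2.5′, letters a–x): 0.93081/0.0833333 → 11 → l, 0.66042/0.0416667 → 15 → p; chars lp.
Extended square (30″×15″, digits 0–9): 0.01414/0.00833333 → 1, 0.03542/0.00416667 → 8; chars 18.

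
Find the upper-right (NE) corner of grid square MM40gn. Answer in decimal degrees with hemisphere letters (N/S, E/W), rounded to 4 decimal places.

Field M=12, M=12: +12·20° lon, +12·10° lat → SW at lon 60°, lat 30°.
Square 4, 0: +4·2° lon, +0·1° lat → SW at lon 68°, lat 30°.
Subsquare g=6, n=13: +6·0.0833333° lon, +13·0.0416667° lat → SW at lon 68.5°, lat 30.5417°.
Cell spans 0.0833333° lon × 0.0416667° lat. NE corner is SW corner plus one full cell.
latitude 30.5833° N, longitude 68.5833° E.

30.5833° N, 68.5833° E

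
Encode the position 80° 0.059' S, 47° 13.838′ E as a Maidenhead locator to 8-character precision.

Add 180° to longitude and 90° to latitude: 227.23063, 9.99902.
Field: 227.23063/20 → 11 → L, 9.99902/10 → 0 → A; chars LA.
Square: 7.23063/2 → 3, 9.99902/1 → 9; chars 39.
Subsquare: 1.23063/0.0833333 → 14 → o, 0.99902/0.0416667 → 23 → x; chars ox.
Extended square: 0.06397/0.00833333 → 7, 0.04068/0.00416667 → 9; chars 79.

LA39ox79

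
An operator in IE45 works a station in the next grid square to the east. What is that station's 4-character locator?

Longitude square 4; +1 → 5.
The latitude characters are unchanged.

IE55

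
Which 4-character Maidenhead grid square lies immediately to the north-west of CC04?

BC95

Longitude square 0; −1 → -1, wraps to 9, carry into field.
Longitude field C = 2; −1 → 1 = B.
Latitude square 4; +1 → 5.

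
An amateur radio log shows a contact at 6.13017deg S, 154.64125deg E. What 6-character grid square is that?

Add 180° to longitude and 90° to latitude: 334.6413, 83.8698.
Field: 334.6413/20 → 16 → Q, 83.8698/10 → 8 → I; chars QI.
Square: 14.6413/2 → 7, 3.8698/1 → 3; chars 73.
Subsquare: 0.6413/0.0833333 → 7 → h, 0.8698/0.0416667 → 20 → u; chars hu.

QI73hu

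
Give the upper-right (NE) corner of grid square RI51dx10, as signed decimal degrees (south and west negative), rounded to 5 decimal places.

Field R=17, I=8: +17·20° lon, +8·10° lat → SW at lon 160°, lat -10°.
Square 5, 1: +5·2° lon, +1·1° lat → SW at lon 170°, lat -9°.
Subsquare d=3, x=23: +3·0.0833333° lon, +23·0.0416667° lat → SW at lon 170.25°, lat -8.04167°.
Extended square 1, 0: +1·0.00833333° lon, +0·0.00416667° lat → SW at lon 170.258°, lat -8.04167°.
Cell spans 0.00833333° lon × 0.00416667° lat. NE corner is SW corner plus one full cell.
latitude -8.03750, longitude 170.26667.

-8.03750, 170.26667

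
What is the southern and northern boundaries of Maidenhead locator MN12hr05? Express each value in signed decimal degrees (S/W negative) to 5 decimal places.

Field M=12, N=13: +12·20° lon, +13·10° lat → SW at lon 60°, lat 40°.
Square 1, 2: +1·2° lon, +2·1° lat → SW at lon 62°, lat 42°.
Subsquare h=7, r=17: +7·0.0833333° lon, +17·0.0416667° lat → SW at lon 62.5833°, lat 42.7083°.
Extended square 0, 5: +0·0.00833333° lon, +5·0.00416667° lat → SW at lon 62.5833°, lat 42.7292°.
Cell spans 0.00833333° lon × 0.00416667° lat.
south 42.72917, north 42.73333.

42.72917, 42.73333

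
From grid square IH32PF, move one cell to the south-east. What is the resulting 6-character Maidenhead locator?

IH32qe

Longitude subsquare p = 15; +1 → 16 = q.
Latitude subsquare f = 5; −1 → 4 = e.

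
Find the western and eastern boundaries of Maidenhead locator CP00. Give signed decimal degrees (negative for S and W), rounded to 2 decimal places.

Field C=2, P=15: +2·20° lon, +15·10° lat → SW at lon -140°, lat 60°.
Square 0, 0: +0·2° lon, +0·1° lat → SW at lon -140°, lat 60°.
Cell spans 2° lon × 1° lat.
west -140.00, east -138.00.

-140.00, -138.00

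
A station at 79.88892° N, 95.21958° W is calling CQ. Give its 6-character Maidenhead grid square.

EQ29jv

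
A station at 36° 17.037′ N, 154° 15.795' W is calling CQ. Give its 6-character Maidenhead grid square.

BM26ug

Offset from 180°W / 90°S: lon 25.7368°, lat 126.2840°.
Field: lon ⌊25.7368/20⌋ = 1 → B; lat ⌊126.2840/10⌋ = 12 → M.
Square: lon ⌊5.7368/2⌋ = 2; lat ⌊6.2840/1⌋ = 6.
Subsquare: lon ⌊1.7368/0.0833333⌋ = 20 → u; lat ⌊0.2840/0.0416667⌋ = 6 → g.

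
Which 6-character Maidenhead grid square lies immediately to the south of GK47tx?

Latitude subsquare x = 23; −1 → 22 = w.
The longitude characters are unchanged.

GK47tw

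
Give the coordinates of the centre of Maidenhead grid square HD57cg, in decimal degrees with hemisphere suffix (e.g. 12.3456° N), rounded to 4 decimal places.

52.7292° S, 29.7917° W

Field H=7, D=3: +7·20° lon, +3·10° lat → SW at lon -40°, lat -60°.
Square 5, 7: +5·2° lon, +7·1° lat → SW at lon -30°, lat -53°.
Subsquare c=2, g=6: +2·0.0833333° lon, +6·0.0416667° lat → SW at lon -29.8333°, lat -52.75°.
Cell spans 0.0833333° lon × 0.0416667° lat. Centre is SW corner plus half of each.
latitude 52.7292° S, longitude 29.7917° W.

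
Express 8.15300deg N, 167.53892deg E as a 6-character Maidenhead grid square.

RJ38sd

Shift to the Maidenhead origin (180°W, 90°S): lon 347.5389, lat 98.1530.
Field: lon ⌊347.5389/20⌋ = 17 → R; lat ⌊98.1530/10⌋ = 9 → J.
Square: lon ⌊7.5389/2⌋ = 3; lat ⌊8.1530/1⌋ = 8.
Subsquare: lon ⌊1.5389/0.0833333⌋ = 18 → s; lat ⌊0.1530/0.0416667⌋ = 3 → d.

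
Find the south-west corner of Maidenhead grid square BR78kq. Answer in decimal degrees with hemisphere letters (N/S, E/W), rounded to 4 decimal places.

Field B=1, R=17: +1·20° lon, +17·10° lat → SW at lon -160°, lat 80°.
Square 7, 8: +7·2° lon, +8·1° lat → SW at lon -146°, lat 88°.
Subsquare k=10, q=16: +10·0.0833333° lon, +16·0.0416667° lat → SW at lon -145.167°, lat 88.6667°.
latitude 88.6667° N, longitude 145.1667° W.

88.6667° N, 145.1667° W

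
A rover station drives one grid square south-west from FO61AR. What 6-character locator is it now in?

Longitude subsquare a = 0; −1 → -1, wraps to 23 = x, carry into square.
Longitude square 6; −1 → 5.
Latitude subsquare r = 17; −1 → 16 = q.

FO51xq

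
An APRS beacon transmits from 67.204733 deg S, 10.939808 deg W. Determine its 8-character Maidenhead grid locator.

Shift to the Maidenhead origin (180°W, 90°S): lon 169.06019, lat 22.79527.
Field (20°×10°, letters A–R): 169.06019/20 → 8 → I, 22.79527/10 → 2 → C; chars IC.
Square (2°×1°, digits 0–9): 9.06019/2 → 4, 2.79527/1 → 2; chars 42.
Subsquare (5′×2.5′, letters a–x): 1.06019/0.0833333 → 12 → m, 0.79527/0.0416667 → 19 → t; chars mt.
Extended square (30″×15″, digits 0–9): 0.06019/0.00833333 → 7, 0.00360/0.00416667 → 0; chars 70.

IC42mt70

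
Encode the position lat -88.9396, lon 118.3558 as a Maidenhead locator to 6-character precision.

OA91eb

Shift to the Maidenhead origin (180°W, 90°S): lon 298.3558, lat 1.0604.
Field: 298.3558/20 → 14 → O, 1.0604/10 → 0 → A; chars OA.
Square: 18.3558/2 → 9, 1.0604/1 → 1; chars 91.
Subsquare: 0.3558/0.0833333 → 4 → e, 0.0604/0.0416667 → 1 → b; chars eb.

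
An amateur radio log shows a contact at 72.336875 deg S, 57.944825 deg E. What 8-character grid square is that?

Shift to the Maidenhead origin (180°W, 90°S): lon 237.94483, lat 17.66312.
Field: 237.94483/20 → 11 → L, 17.66312/10 → 1 → B; chars LB.
Square: 17.94483/2 → 8, 7.66312/1 → 7; chars 87.
Subsquare: 1.94483/0.0833333 → 23 → x, 0.66312/0.0416667 → 15 → p; chars xp.
Extended square: 0.02816/0.00833333 → 3, 0.03812/0.00416667 → 9; chars 39.

LB87xp39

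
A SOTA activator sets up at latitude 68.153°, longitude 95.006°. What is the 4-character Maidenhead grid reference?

NP78

Offset from 180°W / 90°S: lon 275.01°, lat 158.15°.
Field: 275.01/20 → 13 → N, 158.15/10 → 15 → P; chars NP.
Square: 15.01/2 → 7, 8.15/1 → 8; chars 78.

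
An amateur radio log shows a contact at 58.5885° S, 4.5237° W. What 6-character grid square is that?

Shift to the Maidenhead origin (180°W, 90°S): lon 175.4763, lat 31.4115.
Field: 175.4763/20 → 8 → I, 31.4115/10 → 3 → D; chars ID.
Square: 15.4763/2 → 7, 1.4115/1 → 1; chars 71.
Subsquare: 1.4763/0.0833333 → 17 → r, 0.4115/0.0416667 → 9 → j; chars rj.

ID71rj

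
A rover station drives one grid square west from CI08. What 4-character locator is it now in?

BI98

Longitude square 0; −1 → -1, wraps to 9, carry into field.
Longitude field C = 2; −1 → 1 = B.
The latitude characters are unchanged.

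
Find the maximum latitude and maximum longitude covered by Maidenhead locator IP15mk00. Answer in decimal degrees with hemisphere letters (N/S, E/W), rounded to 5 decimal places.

65.42083° N, 16.99167° W

Field I=8, P=15: +8·20° lon, +15·10° lat → SW at lon -20°, lat 60°.
Square 1, 5: +1·2° lon, +5·1° lat → SW at lon -18°, lat 65°.
Subsquare m=12, k=10: +12·0.0833333° lon, +10·0.0416667° lat → SW at lon -17°, lat 65.4167°.
Extended square 0, 0: +0·0.00833333° lon, +0·0.00416667° lat → SW at lon -17°, lat 65.4167°.
Cell spans 0.00833333° lon × 0.00416667° lat. NE corner is SW corner plus one full cell.
latitude 65.42083° N, longitude 16.99167° W.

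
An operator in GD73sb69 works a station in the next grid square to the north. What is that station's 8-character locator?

Latitude extended square 9; +1 → 10, wraps to 0, carry into subsquare.
Latitude subsquare b = 1; +1 → 2 = c.
The longitude characters are unchanged.

GD73sc60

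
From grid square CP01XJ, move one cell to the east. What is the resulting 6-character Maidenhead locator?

CP11aj

Longitude subsquare x = 23; +1 → 24, wraps to 0 = a, carry into square.
Longitude square 0; +1 → 1.
The latitude characters are unchanged.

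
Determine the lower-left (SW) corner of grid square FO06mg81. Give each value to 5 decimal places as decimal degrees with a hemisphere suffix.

56.25417° N, 78.93333° W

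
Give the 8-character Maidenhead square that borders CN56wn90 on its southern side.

Latitude extended square 0; −1 → -1, wraps to 9, carry into subsquare.
Latitude subsquare n = 13; −1 → 12 = m.
The longitude characters are unchanged.

CN56wm99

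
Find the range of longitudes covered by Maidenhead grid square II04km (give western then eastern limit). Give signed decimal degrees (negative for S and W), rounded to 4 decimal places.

-19.1667, -19.0833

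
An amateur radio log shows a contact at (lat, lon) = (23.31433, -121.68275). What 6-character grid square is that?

CL93dh

Shift to the Maidenhead origin (180°W, 90°S): lon 58.3173, lat 113.3143.
Field: lon ⌊58.3173/20⌋ = 2 → C; lat ⌊113.3143/10⌋ = 11 → L.
Square: lon ⌊18.3173/2⌋ = 9; lat ⌊3.3143/1⌋ = 3.
Subsquare: lon ⌊0.3173/0.0833333⌋ = 3 → d; lat ⌊0.3143/0.0416667⌋ = 7 → h.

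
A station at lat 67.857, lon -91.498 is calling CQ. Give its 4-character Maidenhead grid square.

Shift to the Maidenhead origin (180°W, 90°S): lon 88.50, lat 157.86.
Field: 88.50/20 → 4 → E, 157.86/10 → 15 → P; chars EP.
Square: 8.50/2 → 4, 7.86/1 → 7; chars 47.

EP47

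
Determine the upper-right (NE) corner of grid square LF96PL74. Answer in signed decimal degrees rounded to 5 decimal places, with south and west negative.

-33.52083, 59.31667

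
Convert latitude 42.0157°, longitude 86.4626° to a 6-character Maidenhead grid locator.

NN32fa

Shift to the Maidenhead origin (180°W, 90°S): lon 266.4626, lat 132.0157.
Field: lon ⌊266.4626/20⌋ = 13 → N; lat ⌊132.0157/10⌋ = 13 → N.
Square: lon ⌊6.4626/2⌋ = 3; lat ⌊2.0157/1⌋ = 2.
Subsquare: lon ⌊0.4626/0.0833333⌋ = 5 → f; lat ⌊0.0157/0.0416667⌋ = 0 → a.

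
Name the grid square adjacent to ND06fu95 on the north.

ND06fu96

Latitude extended square 5; +1 → 6.
The longitude characters are unchanged.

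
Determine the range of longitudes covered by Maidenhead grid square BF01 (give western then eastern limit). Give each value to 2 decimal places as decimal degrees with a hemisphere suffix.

Field B=1, F=5: +1·20° lon, +5·10° lat → SW at lon -160°, lat -40°.
Square 0, 1: +0·2° lon, +1·1° lat → SW at lon -160°, lat -39°.
Cell spans 2° lon × 1° lat.
west 160.00° W, east 158.00° W.

160.00° W, 158.00° W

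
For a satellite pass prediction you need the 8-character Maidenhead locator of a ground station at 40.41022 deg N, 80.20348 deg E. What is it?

NN00cj48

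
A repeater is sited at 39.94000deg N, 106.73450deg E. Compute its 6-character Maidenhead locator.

Add 180° to longitude and 90° to latitude: 286.7345, 129.9400.
Field: 286.7345/20 → 14 → O, 129.9400/10 → 12 → M; chars OM.
Square: 6.7345/2 → 3, 9.9400/1 → 9; chars 39.
Subsquare: 0.7345/0.0833333 → 8 → i, 0.9400/0.0416667 → 22 → w; chars iw.

OM39iw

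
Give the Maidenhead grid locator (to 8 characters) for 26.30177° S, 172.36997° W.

AG33tq57

Add 180° to longitude and 90° to latitude: 7.63003, 63.69823.
Field: lon ⌊7.63003/20⌋ = 0 → A; lat ⌊63.69823/10⌋ = 6 → G.
Square: lon ⌊7.63003/2⌋ = 3; lat ⌊3.69823/1⌋ = 3.
Subsquare: lon ⌊1.63003/0.0833333⌋ = 19 → t; lat ⌊0.69823/0.0416667⌋ = 16 → q.
Extended square: lon ⌊0.04670/0.00833333⌋ = 5; lat ⌊0.03156/0.00416667⌋ = 7.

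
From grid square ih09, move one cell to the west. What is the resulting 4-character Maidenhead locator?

Longitude square 0; −1 → -1, wraps to 9, carry into field.
Longitude field I = 8; −1 → 7 = H.
The latitude characters are unchanged.

HH99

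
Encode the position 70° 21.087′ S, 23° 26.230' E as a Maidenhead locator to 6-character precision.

Shift to the Maidenhead origin (180°W, 90°S): lon 203.4372, lat 19.6486.
Field: 203.4372/20 → 10 → K, 19.6486/10 → 1 → B; chars KB.
Square: 3.4372/2 → 1, 9.6486/1 → 9; chars 19.
Subsquare: 1.4372/0.0833333 → 17 → r, 0.6486/0.0416667 → 15 → p; chars rp.

KB19rp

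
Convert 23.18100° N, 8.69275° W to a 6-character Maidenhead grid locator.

IL53pe

Shift to the Maidenhead origin (180°W, 90°S): lon 171.3073, lat 113.1810.
Field: lon ⌊171.3073/20⌋ = 8 → I; lat ⌊113.1810/10⌋ = 11 → L.
Square: lon ⌊11.3073/2⌋ = 5; lat ⌊3.1810/1⌋ = 3.
Subsquare: lon ⌊1.3073/0.0833333⌋ = 15 → p; lat ⌊0.1810/0.0416667⌋ = 4 → e.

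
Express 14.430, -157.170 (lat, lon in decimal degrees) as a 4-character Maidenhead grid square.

BK14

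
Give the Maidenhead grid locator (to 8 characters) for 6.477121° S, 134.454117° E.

PI73fm45

Offset from 180°W / 90°S: lon 314.45412°, lat 83.52288°.
Field (20°×10°, letters A–R): lon ⌊314.45412/20⌋ = 15 → P; lat ⌊83.52288/10⌋ = 8 → I.
Square (2°×1°, digits 0–9): lon ⌊14.45412/2⌋ = 7; lat ⌊3.52288/1⌋ = 3.
Subsquare (5′×2.5′, letters a–x): lon ⌊0.45412/0.0833333⌋ = 5 → f; lat ⌊0.52288/0.0416667⌋ = 12 → m.
Extended square (30″×15″, digits 0–9): lon ⌊0.03745/0.00833333⌋ = 4; lat ⌊0.02288/0.00416667⌋ = 5.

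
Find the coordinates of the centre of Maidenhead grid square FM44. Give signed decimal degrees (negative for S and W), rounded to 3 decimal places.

Field F=5, M=12: +5·20° lon, +12·10° lat → SW at lon -80°, lat 30°.
Square 4, 4: +4·2° lon, +4·1° lat → SW at lon -72°, lat 34°.
Cell spans 2° lon × 1° lat. Centre is SW corner plus half of each.
latitude 34.500, longitude -71.000.

34.500, -71.000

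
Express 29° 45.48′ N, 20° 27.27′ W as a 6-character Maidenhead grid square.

Shift to the Maidenhead origin (180°W, 90°S): lon 159.5455, lat 119.7580.
Field (20°×10°, letters A–R): 159.5455/20 → 7 → H, 119.7580/10 → 11 → L; chars HL.
Square (2°×1°, digits 0–9): 19.5455/2 → 9, 9.7580/1 → 9; chars 99.
Subsquare (5′×2.5′, letters a–x): 1.5455/0.0833333 → 18 → s, 0.7580/0.0416667 → 18 → s; chars ss.

HL99ss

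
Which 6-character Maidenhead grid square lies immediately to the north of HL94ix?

HL95ia

Latitude subsquare x = 23; +1 → 24, wraps to 0 = a, carry into square.
Latitude square 4; +1 → 5.
The longitude characters are unchanged.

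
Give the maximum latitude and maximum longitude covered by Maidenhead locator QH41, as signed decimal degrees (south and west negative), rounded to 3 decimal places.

-18.000, 150.000

Field Q=16, H=7: +16·20° lon, +7·10° lat → SW at lon 140°, lat -20°.
Square 4, 1: +4·2° lon, +1·1° lat → SW at lon 148°, lat -19°.
Cell spans 2° lon × 1° lat. NE corner is SW corner plus one full cell.
latitude -18.000, longitude 150.000.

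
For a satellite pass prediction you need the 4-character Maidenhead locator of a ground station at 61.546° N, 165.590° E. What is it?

RP21

Shift to the Maidenhead origin (180°W, 90°S): lon 345.59, lat 151.55.
Field: 345.59/20 → 17 → R, 151.55/10 → 15 → P; chars RP.
Square: 5.59/2 → 2, 1.55/1 → 1; chars 21.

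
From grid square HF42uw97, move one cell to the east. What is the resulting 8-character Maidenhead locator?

HF42vw07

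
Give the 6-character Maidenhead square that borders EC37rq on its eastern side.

EC37sq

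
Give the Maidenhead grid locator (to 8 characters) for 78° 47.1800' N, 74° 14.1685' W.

Offset from 180°W / 90°S: lon 105.76386°, lat 168.78633°.
Field: lon ⌊105.76386/20⌋ = 5 → F; lat ⌊168.78633/10⌋ = 16 → Q.
Square: lon ⌊5.76386/2⌋ = 2; lat ⌊8.78633/1⌋ = 8.
Subsquare: lon ⌊1.76386/0.0833333⌋ = 21 → v; lat ⌊0.78633/0.0416667⌋ = 18 → s.
Extended square: lon ⌊0.01386/0.00833333⌋ = 1; lat ⌊0.03633/0.00416667⌋ = 8.

FQ28vs18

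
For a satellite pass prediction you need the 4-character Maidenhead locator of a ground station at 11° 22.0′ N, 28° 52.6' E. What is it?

KK41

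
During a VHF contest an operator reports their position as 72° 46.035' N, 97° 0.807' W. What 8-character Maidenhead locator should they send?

EQ12ls84

Offset from 180°W / 90°S: lon 82.98655°, lat 162.76725°.
Field: 82.98655/20 → 4 → E, 162.76725/10 → 16 → Q; chars EQ.
Square: 2.98655/2 → 1, 2.76725/1 → 2; chars 12.
Subsquare: 0.98655/0.0833333 → 11 → l, 0.76725/0.0416667 → 18 → s; chars ls.
Extended square: 0.06988/0.00833333 → 8, 0.01725/0.00416667 → 4; chars 84.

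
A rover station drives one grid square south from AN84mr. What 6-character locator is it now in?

AN84mq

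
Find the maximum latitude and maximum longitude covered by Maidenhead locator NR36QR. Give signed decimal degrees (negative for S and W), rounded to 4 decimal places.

86.7500, 87.4167

Field N=13, R=17: +13·20° lon, +17·10° lat → SW at lon 80°, lat 80°.
Square 3, 6: +3·2° lon, +6·1° lat → SW at lon 86°, lat 86°.
Subsquare q=16, r=17: +16·0.0833333° lon, +17·0.0416667° lat → SW at lon 87.3333°, lat 86.7083°.
Cell spans 0.0833333° lon × 0.0416667° lat. NE corner is SW corner plus one full cell.
latitude 86.7500, longitude 87.4167.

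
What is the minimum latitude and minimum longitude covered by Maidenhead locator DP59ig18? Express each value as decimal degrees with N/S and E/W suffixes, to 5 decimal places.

Field D=3, P=15: +3·20° lon, +15·10° lat → SW at lon -120°, lat 60°.
Square 5, 9: +5·2° lon, +9·1° lat → SW at lon -110°, lat 69°.
Subsquare i=8, g=6: +8·0.0833333° lon, +6·0.0416667° lat → SW at lon -109.333°, lat 69.25°.
Extended square 1, 8: +1·0.00833333° lon, +8·0.00416667° lat → SW at lon -109.325°, lat 69.2833°.
latitude 69.28333° N, longitude 109.32500° W.

69.28333° N, 109.32500° W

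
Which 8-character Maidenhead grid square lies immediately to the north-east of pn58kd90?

Longitude extended square 9; +1 → 10, wraps to 0, carry into subsquare.
Longitude subsquare k = 10; +1 → 11 = l.
Latitude extended square 0; +1 → 1.

PN58ld01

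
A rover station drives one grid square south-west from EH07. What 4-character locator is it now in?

DH96

Longitude square 0; −1 → -1, wraps to 9, carry into field.
Longitude field E = 4; −1 → 3 = D.
Latitude square 7; −1 → 6.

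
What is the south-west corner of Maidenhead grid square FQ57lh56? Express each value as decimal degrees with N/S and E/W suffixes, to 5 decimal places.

77.31667° N, 69.04167° W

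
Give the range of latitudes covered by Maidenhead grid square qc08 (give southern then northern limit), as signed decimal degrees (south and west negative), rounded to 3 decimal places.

-62.000, -61.000

Field Q=16, C=2: +16·20° lon, +2·10° lat → SW at lon 140°, lat -70°.
Square 0, 8: +0·2° lon, +8·1° lat → SW at lon 140°, lat -62°.
Cell spans 2° lon × 1° lat.
south -62.000, north -61.000.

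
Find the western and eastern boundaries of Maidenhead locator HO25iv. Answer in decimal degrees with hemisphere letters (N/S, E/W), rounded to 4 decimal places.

35.3333° W, 35.2500° W

Field H=7, O=14: +7·20° lon, +14·10° lat → SW at lon -40°, lat 50°.
Square 2, 5: +2·2° lon, +5·1° lat → SW at lon -36°, lat 55°.
Subsquare i=8, v=21: +8·0.0833333° lon, +21·0.0416667° lat → SW at lon -35.3333°, lat 55.875°.
Cell spans 0.0833333° lon × 0.0416667° lat.
west 35.3333° W, east 35.2500° W.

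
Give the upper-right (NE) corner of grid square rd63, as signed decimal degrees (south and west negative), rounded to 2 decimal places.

Field R=17, D=3: +17·20° lon, +3·10° lat → SW at lon 160°, lat -60°.
Square 6, 3: +6·2° lon, +3·1° lat → SW at lon 172°, lat -57°.
Cell spans 2° lon × 1° lat. NE corner is SW corner plus one full cell.
latitude -56.00, longitude 174.00.

-56.00, 174.00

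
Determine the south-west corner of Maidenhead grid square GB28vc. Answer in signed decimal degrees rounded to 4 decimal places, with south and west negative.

-71.9167, -54.2500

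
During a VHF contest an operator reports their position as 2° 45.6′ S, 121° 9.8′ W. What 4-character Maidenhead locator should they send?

Shift to the Maidenhead origin (180°W, 90°S): lon 58.84, lat 87.24.
Field: 58.84/20 → 2 → C, 87.24/10 → 8 → I; chars CI.
Square: 18.84/2 → 9, 7.24/1 → 7; chars 97.

CI97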